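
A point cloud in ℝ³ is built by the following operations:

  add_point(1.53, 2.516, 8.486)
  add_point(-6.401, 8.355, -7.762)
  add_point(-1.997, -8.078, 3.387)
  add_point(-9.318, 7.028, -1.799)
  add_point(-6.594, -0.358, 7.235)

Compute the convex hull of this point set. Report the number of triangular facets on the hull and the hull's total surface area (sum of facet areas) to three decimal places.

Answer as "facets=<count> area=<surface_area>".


facets=6 area=371.333

Points on the hull: [0, 1, 2, 3, 4] (5 of 5).

Triangle areas on the boundary:
  f1: (p1, p0, p3) → 49.7517
  f2: (p1, p2, p3) → 57.5957
  f3: (p1, p2, p0) → 114.0112
  f4: (p4, p0, p3) → 51.8131
  f5: (p4, p2, p3) → 55.9203
  f6: (p4, p2, p0) → 42.2406
Σ area = 371.333

Check V−E+F: 5 − 9 + 6 = 2.


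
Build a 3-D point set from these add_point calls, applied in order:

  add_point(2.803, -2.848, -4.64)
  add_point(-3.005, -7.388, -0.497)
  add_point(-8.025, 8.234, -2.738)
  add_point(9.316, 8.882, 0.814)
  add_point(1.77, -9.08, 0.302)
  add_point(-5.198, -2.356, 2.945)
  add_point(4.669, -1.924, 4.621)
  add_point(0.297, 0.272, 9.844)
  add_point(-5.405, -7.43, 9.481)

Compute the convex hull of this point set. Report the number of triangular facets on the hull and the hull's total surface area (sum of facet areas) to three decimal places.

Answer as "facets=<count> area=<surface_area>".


facets=12 area=724.533

8 of the 9 inputs are extreme points: [0, 1, 2, 3, 4, 6, 7, 8].

Triangle areas on the boundary:
  f1: (p7, p3, p2) → 119.8833
  f2: (p8, p7, p2) → 81.6568
  f3: (p0, p3, p2) → 107.5112
  f4: (p0, p4, p3) → 51.7145
  f5: (p6, p4, p3) → 40.1081
  f6: (p6, p7, p3) → 43.4671
  f7: (p6, p8, p4) → 49.7419
  f8: (p6, p8, p7) → 34.1786
  f9: (p1, p8, p2) → 84.8032
  f10: (p1, p8, p4) → 26.2607
  f11: (p1, p0, p2) → 65.2043
  f12: (p1, p0, p4) → 20.0034
Σ area = 724.533

Euler characteristic 8−18+12 = 2 ✓


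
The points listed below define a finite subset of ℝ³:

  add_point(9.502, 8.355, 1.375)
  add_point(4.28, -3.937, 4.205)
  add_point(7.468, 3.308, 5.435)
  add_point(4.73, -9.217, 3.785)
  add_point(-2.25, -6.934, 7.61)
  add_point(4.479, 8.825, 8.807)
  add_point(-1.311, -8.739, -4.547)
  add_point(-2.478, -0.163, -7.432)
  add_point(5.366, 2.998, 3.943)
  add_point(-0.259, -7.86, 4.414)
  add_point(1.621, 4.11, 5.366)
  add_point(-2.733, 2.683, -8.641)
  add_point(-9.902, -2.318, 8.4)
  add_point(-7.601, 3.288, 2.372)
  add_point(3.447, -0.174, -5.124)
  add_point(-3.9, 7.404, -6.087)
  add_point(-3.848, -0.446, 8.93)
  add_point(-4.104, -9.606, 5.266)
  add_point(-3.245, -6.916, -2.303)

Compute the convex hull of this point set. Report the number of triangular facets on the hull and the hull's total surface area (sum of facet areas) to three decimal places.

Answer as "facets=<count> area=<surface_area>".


Points on the hull: [0, 2, 3, 4, 5, 6, 11, 12, 13, 14, 15, 16, 17, 18] (14 of 19).

Triangle areas on the boundary:
  f1: (p15, p11, p0) → 42.0245
  f2: (p5, p15, p0) → 68.7890
  f3: (p6, p17, p12) → 46.0236
  f4: (p16, p5, p12) → 20.5939
  f5: (p3, p6, p17) → 41.4258
  f6: (p13, p5, p12) → 62.2986
  f7: (p13, p5, p15) → 74.3419
  f8: (p13, p11, p12) → 35.7561
  f9: (p13, p15, p11) → 27.5740
  f10: (p18, p11, p12) → 76.0425
  f11: (p18, p6, p12) → 5.6620
  f12: (p18, p6, p11) → 19.9925
  f13: (p14, p11, p0) → 43.6339
  f14: (p14, p6, p11) → 37.5783
  f15: (p14, p3, p0) → 78.3504
  f16: (p14, p3, p6) → 49.5764
  f17: (p2, p5, p0) → 23.8414
  f18: (p2, p3, p0) → 31.0141
  f19: (p2, p3, p5) → 31.8553
  f20: (p4, p3, p17) → 16.5633
  f21: (p4, p17, p12) → 17.9825
  f22: (p4, p16, p12) → 21.5974
  f23: (p4, p16, p5) → 35.4454
  f24: (p4, p3, p5) → 71.0440
Σ area = 979.007

Euler: V−E+F = 14−36+24 = 2.

facets=24 area=979.007


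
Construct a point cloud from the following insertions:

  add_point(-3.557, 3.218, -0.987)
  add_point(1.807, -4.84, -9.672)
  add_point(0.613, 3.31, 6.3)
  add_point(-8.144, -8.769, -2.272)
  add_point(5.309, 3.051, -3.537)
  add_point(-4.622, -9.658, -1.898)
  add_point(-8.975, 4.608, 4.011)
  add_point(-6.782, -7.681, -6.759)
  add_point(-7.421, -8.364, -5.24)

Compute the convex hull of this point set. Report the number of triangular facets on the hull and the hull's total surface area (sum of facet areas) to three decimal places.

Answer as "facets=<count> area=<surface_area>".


Hull vertices (9/9): indices [0, 1, 2, 3, 4, 5, 6, 7, 8].

Triangle areas on the boundary:
  f1: (p2, p4, p6) → 52.9870
  f2: (p2, p5, p4) → 83.2323
  f3: (p0, p4, p6) → 16.3383
  f4: (p0, p7, p6) → 45.9349
  f5: (p3, p2, p6) → 73.3827
  f6: (p3, p2, p5) → 29.1745
  f7: (p1, p5, p4) → 58.8519
  f8: (p1, p7, p5) → 26.9600
  f9: (p1, p0, p4) → 48.3511
  f10: (p1, p0, p7) → 56.8491
  f11: (p8, p7, p5) → 3.4784
  f12: (p8, p3, p5) → 5.6006
  f13: (p8, p7, p6) → 13.9394
  f14: (p8, p3, p6) → 21.7332
Σ area = 536.813

Check V−E+F: 9 − 21 + 14 = 2.

facets=14 area=536.813


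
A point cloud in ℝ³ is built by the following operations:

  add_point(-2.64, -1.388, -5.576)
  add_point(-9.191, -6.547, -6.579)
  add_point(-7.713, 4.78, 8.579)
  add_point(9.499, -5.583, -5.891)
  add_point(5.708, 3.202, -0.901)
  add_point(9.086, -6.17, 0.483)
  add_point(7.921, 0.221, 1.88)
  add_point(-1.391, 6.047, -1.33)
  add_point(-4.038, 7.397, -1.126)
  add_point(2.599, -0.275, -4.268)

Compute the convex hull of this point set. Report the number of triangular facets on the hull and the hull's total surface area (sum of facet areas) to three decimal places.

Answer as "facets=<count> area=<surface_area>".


10 of the 10 inputs are extreme points: [0, 1, 2, 3, 4, 5, 6, 7, 8, 9].

Per-facet area ½‖(b−a)×(c−a)‖:
  f1: (p2, p8, p1) → 84.7230
  f2: (p0, p3, p1) → 45.6306
  f3: (p0, p8, p1) → 36.4962
  f4: (p5, p3, p1) → 60.0300
  f5: (p5, p2, p1) → 172.6439
  f6: (p5, p6, p3) → 21.1239
  f7: (p5, p6, p2) → 51.1748
  f8: (p4, p2, p8) → 55.6505
  f9: (p4, p6, p2) → 38.0742
  f10: (p4, p7, p8) → 1.7489
  f11: (p4, p6, p3) → 22.7881
  f12: (p4, p7, p3) → 32.9996
  f13: (p9, p0, p3) → 19.9564
  f14: (p9, p0, p8) → 27.1053
  f15: (p9, p7, p3) → 13.4395
  f16: (p9, p7, p8) → 6.7901
Σ area = 690.375

Euler characteristic 10−24+16 = 2 ✓

facets=16 area=690.375


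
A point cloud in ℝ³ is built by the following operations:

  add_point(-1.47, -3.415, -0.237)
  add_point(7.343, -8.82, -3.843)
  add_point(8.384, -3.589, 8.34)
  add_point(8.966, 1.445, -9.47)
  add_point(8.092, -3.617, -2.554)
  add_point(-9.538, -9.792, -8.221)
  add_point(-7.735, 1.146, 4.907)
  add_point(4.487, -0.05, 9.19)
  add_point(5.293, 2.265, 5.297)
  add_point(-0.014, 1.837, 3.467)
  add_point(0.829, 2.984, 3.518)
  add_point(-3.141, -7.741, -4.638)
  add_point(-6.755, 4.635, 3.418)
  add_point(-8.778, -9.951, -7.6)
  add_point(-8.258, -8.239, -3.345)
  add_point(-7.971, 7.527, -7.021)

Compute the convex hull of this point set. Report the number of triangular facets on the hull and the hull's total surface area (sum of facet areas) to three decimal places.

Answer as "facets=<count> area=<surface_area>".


facets=18 area=1067.791

Hull vertices (11/16): indices [1, 2, 3, 5, 6, 7, 8, 12, 13, 14, 15].

Triangle areas on the boundary:
  f1: (p15, p3, p5) → 152.9236
  f2: (p1, p3, p5) → 103.0138
  f3: (p6, p15, p5) → 107.7443
  f4: (p8, p15, p3) → 128.3713
  f5: (p13, p1, p5) → 4.0190
  f6: (p2, p1, p3) → 78.3102
  f7: (p2, p8, p3) → 53.6167
  f8: (p2, p8, p7) → 12.2346
  f9: (p2, p6, p7) → 24.9214
  f10: (p14, p2, p6) → 107.1691
  f11: (p14, p6, p5) → 17.8542
  f12: (p14, p13, p5) → 1.8313
  f13: (p14, p13, p1) → 35.9627
  f14: (p14, p2, p1) → 103.8050
  f15: (p12, p8, p7) → 28.5313
  f16: (p12, p6, p7) → 25.4684
  f17: (p12, p8, p15) → 64.5031
  f18: (p12, p6, p15) → 17.5105
Σ area = 1067.791

Euler characteristic 11−27+18 = 2 ✓


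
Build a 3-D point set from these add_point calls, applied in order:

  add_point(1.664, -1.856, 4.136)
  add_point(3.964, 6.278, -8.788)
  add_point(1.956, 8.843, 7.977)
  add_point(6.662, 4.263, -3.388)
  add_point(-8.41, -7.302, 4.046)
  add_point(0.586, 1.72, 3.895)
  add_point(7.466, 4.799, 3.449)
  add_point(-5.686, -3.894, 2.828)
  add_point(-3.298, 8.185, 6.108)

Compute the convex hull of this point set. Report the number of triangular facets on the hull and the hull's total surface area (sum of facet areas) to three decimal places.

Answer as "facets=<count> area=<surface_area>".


Hull vertices (7/9): indices [0, 1, 2, 3, 4, 6, 8].

Area of each hull facet:
  f1: (p1, p2, p6) → 50.3209
  f2: (p8, p2, p4) → 41.3749
  f3: (p8, p1, p4) → 136.6208
  f4: (p8, p1, p2) → 46.6149
  f5: (p0, p2, p4) → 57.3804
  f6: (p0, p2, p6) → 36.0719
  f7: (p3, p1, p6) → 11.0257
  f8: (p3, p0, p6) → 30.5231
  f9: (p3, p1, p4) → 63.9061
  f10: (p3, p0, p4) → 46.6984
Σ area = 520.537

Check V−E+F: 7 − 15 + 10 = 2.

facets=10 area=520.537


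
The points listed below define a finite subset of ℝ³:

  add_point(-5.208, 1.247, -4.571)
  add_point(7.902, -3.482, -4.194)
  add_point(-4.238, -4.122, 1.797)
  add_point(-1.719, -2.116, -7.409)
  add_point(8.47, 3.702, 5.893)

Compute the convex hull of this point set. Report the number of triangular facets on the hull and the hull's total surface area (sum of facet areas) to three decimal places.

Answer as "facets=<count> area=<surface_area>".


facets=6 area=328.929

5 of the 5 inputs are extreme points: [0, 1, 2, 3, 4].

Area of each hull facet:
  f1: (p2, p4, p0) → 64.8601
  f2: (p3, p4, p0) → 48.6004
  f3: (p3, p2, p0) → 23.4856
  f4: (p1, p2, p4) → 80.3636
  f5: (p1, p3, p4) → 61.8706
  f6: (p1, p3, p2) → 49.7485
Σ area = 328.929

Euler: V−E+F = 5−9+6 = 2.


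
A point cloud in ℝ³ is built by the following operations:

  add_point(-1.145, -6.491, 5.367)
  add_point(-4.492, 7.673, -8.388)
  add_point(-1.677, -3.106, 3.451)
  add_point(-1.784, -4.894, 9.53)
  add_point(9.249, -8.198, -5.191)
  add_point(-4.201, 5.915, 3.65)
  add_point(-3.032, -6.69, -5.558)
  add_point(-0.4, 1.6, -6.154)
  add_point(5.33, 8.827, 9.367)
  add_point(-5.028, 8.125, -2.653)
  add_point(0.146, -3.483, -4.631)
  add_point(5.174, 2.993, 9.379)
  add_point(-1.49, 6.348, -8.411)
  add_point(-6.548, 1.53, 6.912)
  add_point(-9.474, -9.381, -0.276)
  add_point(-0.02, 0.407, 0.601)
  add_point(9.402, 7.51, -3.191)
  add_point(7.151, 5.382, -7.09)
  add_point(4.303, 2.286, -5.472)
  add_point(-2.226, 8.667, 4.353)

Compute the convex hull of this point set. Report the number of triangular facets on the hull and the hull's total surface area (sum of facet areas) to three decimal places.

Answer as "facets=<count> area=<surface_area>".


14 of the 20 inputs are extreme points: [0, 1, 3, 4, 6, 8, 9, 11, 12, 13, 14, 16, 17, 19].

Area of each hull facet:
  f1: (p6, p4, p14) → 39.9923
  f2: (p6, p4, p12) → 83.1508
  f3: (p17, p4, p16) → 33.5051
  f4: (p17, p4, p12) → 58.6166
  f5: (p11, p8, p16) → 38.5605
  f6: (p11, p4, p16) → 108.4696
  f7: (p11, p3, p8) → 19.6852
  f8: (p11, p3, p4) → 94.6717
  f9: (p1, p9, p14) → 52.4715
  f10: (p1, p6, p14) → 60.4869
  f11: (p1, p6, p12) → 21.1273
  f12: (p1, p17, p16) → 26.6310
  f13: (p1, p17, p12) → 4.8367
  f14: (p1, p8, p16) → 98.3187
  f15: (p0, p4, p14) → 77.2714
  f16: (p0, p3, p14) → 20.6392
  f17: (p0, p3, p4) → 20.4307
  f18: (p13, p3, p8) → 59.0096
  f19: (p13, p9, p14) → 78.3506
  f20: (p13, p3, p14) → 53.1559
  f21: (p19, p13, p8) → 38.1628
  f22: (p19, p13, p9) → 32.9964
  f23: (p19, p1, p8) → 42.6303
  f24: (p19, p1, p9) → 9.9429
Σ area = 1173.114

Check V−E+F: 14 − 36 + 24 = 2.

facets=24 area=1173.114


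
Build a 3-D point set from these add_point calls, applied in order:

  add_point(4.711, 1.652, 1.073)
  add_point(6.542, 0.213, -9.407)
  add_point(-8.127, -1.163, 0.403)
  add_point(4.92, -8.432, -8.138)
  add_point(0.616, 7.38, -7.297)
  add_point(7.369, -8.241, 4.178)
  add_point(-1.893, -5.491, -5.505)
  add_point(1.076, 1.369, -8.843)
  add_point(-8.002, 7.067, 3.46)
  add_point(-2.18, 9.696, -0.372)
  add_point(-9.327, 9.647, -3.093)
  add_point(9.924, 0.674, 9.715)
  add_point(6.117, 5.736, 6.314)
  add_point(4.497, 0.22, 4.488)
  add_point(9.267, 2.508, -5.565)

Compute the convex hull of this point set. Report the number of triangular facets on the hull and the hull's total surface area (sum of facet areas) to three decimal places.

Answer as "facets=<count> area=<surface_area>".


facets=22 area=1023.346

Extreme-point indices: [1, 2, 3, 4, 5, 6, 7, 8, 9, 10, 11, 12, 14] — 13 of 15 on the boundary.

Area of each hull facet:
  f1: (p8, p2, p10) → 31.4563
  f2: (p8, p2, p11) → 86.5504
  f3: (p6, p2, p10) → 52.3044
  f4: (p5, p2, p11) → 94.2262
  f5: (p5, p6, p3) → 48.7661
  f6: (p5, p6, p2) → 65.4840
  f7: (p9, p4, p10) → 29.8940
  f8: (p9, p8, p10) → 23.7962
  f9: (p14, p4, p1) → 24.6264
  f10: (p14, p5, p11) → 75.4825
  f11: (p14, p1, p3) → 21.1686
  f12: (p14, p5, p3) → 72.3311
  f13: (p7, p4, p1) → 16.6923
  f14: (p7, p1, p3) → 24.9505
  f15: (p7, p6, p3) → 31.9250
  f16: (p7, p4, p10) → 32.0269
  f17: (p7, p6, p10) → 59.1942
  f18: (p12, p9, p4) → 43.8929
  f19: (p12, p14, p4) → 63.0434
  f20: (p12, p14, p11) → 45.2738
  f21: (p12, p8, p11) → 38.3673
  f22: (p12, p9, p8) → 41.8934
Σ area = 1023.346

Euler: V−E+F = 13−33+22 = 2.


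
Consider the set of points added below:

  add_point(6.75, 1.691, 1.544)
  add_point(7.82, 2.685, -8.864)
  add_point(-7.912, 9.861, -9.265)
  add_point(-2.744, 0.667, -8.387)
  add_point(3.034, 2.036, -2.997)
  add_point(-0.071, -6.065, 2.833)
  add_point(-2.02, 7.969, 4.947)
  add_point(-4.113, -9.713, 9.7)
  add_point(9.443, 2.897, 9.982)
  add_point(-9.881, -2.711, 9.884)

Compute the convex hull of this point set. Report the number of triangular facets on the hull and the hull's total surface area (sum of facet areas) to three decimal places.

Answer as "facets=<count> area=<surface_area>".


Hull vertices (8/10): indices [1, 2, 3, 5, 6, 7, 8, 9].

Facet areas (half cross-product norm):
  f1: (p7, p8, p9) → 83.8523
  f2: (p6, p8, p9) → 95.4133
  f3: (p6, p2, p9) → 107.4362
  f4: (p6, p1, p8) → 114.7404
  f5: (p6, p1, p2) → 121.8011
  f6: (p3, p2, p9) → 105.2033
  f7: (p3, p7, p9) → 89.6969
  f8: (p3, p1, p2) → 54.1124
  f9: (p5, p3, p7) → 36.9215
  f10: (p5, p3, p1) → 71.7361
  f11: (p5, p7, p8) → 64.3408
  f12: (p5, p1, p8) → 118.6343
Σ area = 1063.889

Euler: V−E+F = 8−18+12 = 2.

facets=12 area=1063.889


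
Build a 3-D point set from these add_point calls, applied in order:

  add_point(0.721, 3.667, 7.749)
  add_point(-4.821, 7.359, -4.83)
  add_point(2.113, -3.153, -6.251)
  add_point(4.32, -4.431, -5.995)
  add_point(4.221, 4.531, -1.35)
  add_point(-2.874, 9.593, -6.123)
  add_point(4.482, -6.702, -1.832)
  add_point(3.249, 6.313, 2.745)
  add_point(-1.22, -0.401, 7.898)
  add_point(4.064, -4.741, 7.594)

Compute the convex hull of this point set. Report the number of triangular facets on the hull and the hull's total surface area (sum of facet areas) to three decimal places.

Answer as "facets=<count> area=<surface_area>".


facets=16 area=496.192

Points on the hull: [0, 1, 2, 3, 4, 5, 6, 7, 8, 9] (10 of 10).

Area of each hull facet:
  f1: (p2, p5, p1) → 20.0778
  f2: (p2, p8, p1) → 86.5259
  f3: (p2, p8, p6) → 39.5182
  f4: (p0, p5, p1) → 21.9619
  f5: (p0, p8, p1) → 31.9468
  f6: (p0, p7, p5) → 29.4312
  f7: (p4, p7, p5) → 22.6359
  f8: (p9, p0, p7) → 27.2847
  f9: (p9, p4, p6) → 52.5224
  f10: (p9, p4, p7) → 27.6456
  f11: (p9, p8, p6) → 32.2733
  f12: (p9, p0, p8) → 14.9896
  f13: (p3, p2, p5) → 11.0402
  f14: (p3, p4, p5) → 48.7116
  f15: (p3, p2, p6) → 5.6833
  f16: (p3, p4, p6) → 23.9437
Σ area = 496.192

Euler: V−E+F = 10−24+16 = 2.


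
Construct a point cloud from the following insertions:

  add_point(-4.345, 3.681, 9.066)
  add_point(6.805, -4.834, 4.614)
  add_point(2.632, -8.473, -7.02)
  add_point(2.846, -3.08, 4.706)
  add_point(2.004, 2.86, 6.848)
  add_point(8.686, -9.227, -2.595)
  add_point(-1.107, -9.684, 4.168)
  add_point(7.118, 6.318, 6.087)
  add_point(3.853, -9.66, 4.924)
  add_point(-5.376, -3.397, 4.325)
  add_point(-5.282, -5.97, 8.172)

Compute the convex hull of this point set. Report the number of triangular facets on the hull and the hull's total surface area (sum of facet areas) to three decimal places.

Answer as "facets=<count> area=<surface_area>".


facets=14 area=612.622

Points on the hull: [0, 1, 2, 5, 6, 7, 8, 9, 10] (9 of 11).

Triangle areas on the boundary:
  f1: (p2, p7, p5) → 66.8032
  f2: (p0, p2, p9) → 48.6365
  f3: (p0, p2, p7) → 120.2346
  f4: (p1, p7, p5) → 38.6963
  f5: (p1, p8, p5) → 23.5660
  f6: (p1, p8, p7) → 16.7182
  f7: (p6, p2, p5) → 42.4710
  f8: (p6, p8, p5) → 20.5008
  f9: (p10, p2, p9) → 30.7996
  f10: (p10, p6, p2) → 29.6616
  f11: (p10, p0, p9) → 19.8617
  f12: (p10, p6, p8) → 14.8336
  f13: (p10, p8, p7) → 83.1912
  f14: (p10, p0, p7) → 56.6480
Σ area = 612.622

Check V−E+F: 9 − 21 + 14 = 2.


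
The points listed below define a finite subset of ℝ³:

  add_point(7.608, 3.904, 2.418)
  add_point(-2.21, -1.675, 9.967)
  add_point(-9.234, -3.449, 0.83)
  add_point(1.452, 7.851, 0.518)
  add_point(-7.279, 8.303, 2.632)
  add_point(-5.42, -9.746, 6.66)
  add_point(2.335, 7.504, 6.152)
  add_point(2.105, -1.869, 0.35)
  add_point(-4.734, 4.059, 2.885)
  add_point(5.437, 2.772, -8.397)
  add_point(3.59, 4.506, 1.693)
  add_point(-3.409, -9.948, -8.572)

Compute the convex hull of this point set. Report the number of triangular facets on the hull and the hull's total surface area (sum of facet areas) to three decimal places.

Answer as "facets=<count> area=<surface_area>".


Extreme-point indices: [0, 1, 2, 3, 4, 5, 6, 9, 11] — 9 of 12 on the boundary.

Facet areas (half cross-product norm):
  f1: (p6, p1, p0) → 40.3390
  f2: (p6, p1, p4) → 54.9378
  f3: (p11, p4, p2) → 65.5338
  f4: (p11, p9, p4) → 135.7864
  f5: (p11, p9, p0) → 84.0537
  f6: (p3, p9, p4) → 40.8444
  f7: (p3, p6, p4) → 25.6150
  f8: (p3, p9, p0) → 39.2177
  f9: (p3, p6, p0) → 19.7280
  f10: (p5, p1, p0) → 57.6139
  f11: (p5, p11, p0) → 141.9136
  f12: (p5, p11, p2) → 60.0901
  f13: (p5, p4, p2) → 49.1489
  f14: (p5, p1, p4) → 58.8789
Σ area = 873.701

Check V−E+F: 9 − 21 + 14 = 2.

facets=14 area=873.701


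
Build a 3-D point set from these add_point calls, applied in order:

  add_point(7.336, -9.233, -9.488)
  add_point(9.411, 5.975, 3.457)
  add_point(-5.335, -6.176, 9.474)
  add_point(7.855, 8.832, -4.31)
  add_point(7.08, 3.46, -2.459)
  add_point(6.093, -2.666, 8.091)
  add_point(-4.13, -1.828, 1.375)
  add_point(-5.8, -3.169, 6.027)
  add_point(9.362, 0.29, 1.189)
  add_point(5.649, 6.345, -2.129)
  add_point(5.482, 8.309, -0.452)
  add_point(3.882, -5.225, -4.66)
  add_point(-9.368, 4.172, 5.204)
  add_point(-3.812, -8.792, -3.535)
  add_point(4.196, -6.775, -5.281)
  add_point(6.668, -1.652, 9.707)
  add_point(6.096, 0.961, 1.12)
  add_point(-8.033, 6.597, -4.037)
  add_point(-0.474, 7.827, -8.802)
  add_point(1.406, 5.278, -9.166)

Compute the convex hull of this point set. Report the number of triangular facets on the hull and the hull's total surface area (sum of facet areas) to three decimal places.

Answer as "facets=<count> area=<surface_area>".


facets=22 area=1169.741

Points on the hull: [0, 1, 2, 3, 5, 8, 10, 12, 13, 15, 17, 18, 19] (13 of 20).

Per-facet area ½‖(b−a)×(c−a)‖:
  f1: (p15, p1, p12) → 89.1622
  f2: (p2, p15, p12) → 76.3155
  f3: (p8, p15, p1) → 27.6821
  f4: (p8, p15, p0) → 56.9287
  f5: (p3, p8, p1) → 25.7613
  f6: (p3, p8, p0) → 73.5510
  f7: (p3, p17, p18) → 37.2043
  f8: (p5, p15, p0) → 7.4867
  f9: (p5, p2, p0) → 112.9011
  f10: (p5, p2, p15) → 11.3213
  f11: (p13, p2, p0) → 69.6295
  f12: (p13, p18, p0) → 107.9742
  f13: (p13, p17, p18) → 71.8069
  f14: (p13, p2, p12) → 78.6740
  f15: (p13, p17, p12) → 74.8340
  f16: (p19, p18, p0) → 6.5250
  f17: (p19, p3, p0) → 68.7471
  f18: (p19, p3, p18) → 14.0456
  f19: (p10, p1, p12) → 47.5513
  f20: (p10, p3, p1) → 13.2583
  f21: (p10, p17, p12) → 67.7254
  f22: (p10, p3, p17) → 30.6559
Σ area = 1169.741

Euler: V−E+F = 13−33+22 = 2.


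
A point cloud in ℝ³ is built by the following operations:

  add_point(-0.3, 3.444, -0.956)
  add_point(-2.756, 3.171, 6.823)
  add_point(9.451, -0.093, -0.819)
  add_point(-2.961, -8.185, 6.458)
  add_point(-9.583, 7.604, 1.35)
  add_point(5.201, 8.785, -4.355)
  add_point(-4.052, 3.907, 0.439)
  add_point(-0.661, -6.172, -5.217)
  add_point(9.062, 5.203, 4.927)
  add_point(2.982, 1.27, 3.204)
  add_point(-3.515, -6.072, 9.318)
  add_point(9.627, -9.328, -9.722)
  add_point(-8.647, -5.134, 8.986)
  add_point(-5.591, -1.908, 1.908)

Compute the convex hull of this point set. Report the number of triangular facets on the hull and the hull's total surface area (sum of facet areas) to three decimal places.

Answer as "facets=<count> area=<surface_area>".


Extreme-point indices: [1, 2, 3, 4, 5, 7, 8, 10, 11, 12] — 10 of 14 on the boundary.

Per-facet area ½‖(b−a)×(c−a)‖:
  f1: (p8, p5, p4) → 84.7925
  f2: (p8, p10, p11) → 174.0935
  f3: (p7, p5, p4) → 117.7617
  f4: (p7, p5, p11) → 93.7279
  f5: (p1, p8, p4) → 51.0477
  f6: (p1, p8, p10) → 55.9893
  f7: (p2, p5, p11) → 61.9987
  f8: (p2, p8, p11) → 3.4665
  f9: (p2, p8, p5) → 38.3801
  f10: (p3, p10, p11) → 24.2964
  f11: (p3, p7, p11) → 61.1058
  f12: (p12, p3, p7) → 37.6391
  f13: (p12, p7, p4) → 113.2809
  f14: (p12, p3, p10) → 9.2047
  f15: (p12, p1, p4) → 50.8774
  f16: (p12, p1, p10) → 24.9456
Σ area = 1002.608

Euler characteristic 10−24+16 = 2 ✓

facets=16 area=1002.608


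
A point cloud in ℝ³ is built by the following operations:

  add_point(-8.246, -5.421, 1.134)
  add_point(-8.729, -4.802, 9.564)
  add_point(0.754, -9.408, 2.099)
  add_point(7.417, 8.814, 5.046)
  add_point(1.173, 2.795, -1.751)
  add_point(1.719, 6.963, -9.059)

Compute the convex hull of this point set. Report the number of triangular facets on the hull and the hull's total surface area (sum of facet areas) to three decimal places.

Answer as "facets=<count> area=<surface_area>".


Hull vertices (5/6): indices [0, 1, 2, 3, 5].

Per-facet area ½‖(b−a)×(c−a)‖:
  f1: (p2, p3, p1) → 124.9376
  f2: (p5, p3, p1) → 163.3213
  f3: (p5, p2, p3) → 139.2977
  f4: (p0, p2, p1) → 41.8648
  f5: (p0, p5, p1) → 68.2962
  f6: (p0, p5, p2) → 92.1315
Σ area = 629.849

Check V−E+F: 5 − 9 + 6 = 2.

facets=6 area=629.849


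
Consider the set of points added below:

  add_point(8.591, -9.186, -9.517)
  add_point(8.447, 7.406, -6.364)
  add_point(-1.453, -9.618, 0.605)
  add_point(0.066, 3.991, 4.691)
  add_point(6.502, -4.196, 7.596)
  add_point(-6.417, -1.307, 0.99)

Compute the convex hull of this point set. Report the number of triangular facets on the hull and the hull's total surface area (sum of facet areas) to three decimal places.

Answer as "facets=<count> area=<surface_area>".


Hull vertices (6/6): indices [0, 1, 2, 3, 4, 5].

Per-facet area ½‖(b−a)×(c−a)‖:
  f1: (p1, p0, p5) → 146.5342
  f2: (p4, p1, p0) → 135.1880
  f3: (p2, p0, p5) → 64.3946
  f4: (p2, p4, p5) → 57.4854
  f5: (p2, p4, p0) → 84.6726
  f6: (p3, p1, p5) → 63.4646
  f7: (p3, p4, p5) → 49.2744
  f8: (p3, p4, p1) → 77.1705
Σ area = 678.184

Check V−E+F: 6 − 12 + 8 = 2.

facets=8 area=678.184


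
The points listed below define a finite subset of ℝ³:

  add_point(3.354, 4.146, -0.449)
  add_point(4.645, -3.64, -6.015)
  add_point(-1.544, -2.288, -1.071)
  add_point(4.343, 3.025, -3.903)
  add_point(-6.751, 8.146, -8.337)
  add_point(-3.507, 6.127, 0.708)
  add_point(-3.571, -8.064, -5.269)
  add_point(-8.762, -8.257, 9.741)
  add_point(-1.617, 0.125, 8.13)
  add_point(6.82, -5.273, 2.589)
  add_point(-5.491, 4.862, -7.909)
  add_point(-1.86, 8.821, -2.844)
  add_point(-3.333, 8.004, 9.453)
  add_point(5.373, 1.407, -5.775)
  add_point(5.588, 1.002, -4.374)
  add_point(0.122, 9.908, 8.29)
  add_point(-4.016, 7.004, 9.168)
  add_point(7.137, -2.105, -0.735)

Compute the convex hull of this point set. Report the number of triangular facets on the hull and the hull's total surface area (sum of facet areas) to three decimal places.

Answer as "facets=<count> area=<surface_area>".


15 of the 18 inputs are extreme points: [1, 3, 4, 6, 7, 8, 9, 10, 11, 12, 13, 14, 15, 16, 17].

Triangle areas on the boundary:
  f1: (p6, p4, p7) → 132.4288
  f2: (p16, p4, p7) → 141.7793
  f3: (p9, p6, p7) → 100.9389
  f4: (p9, p8, p7) → 62.5704
  f5: (p9, p15, p17) → 38.0508
  f6: (p9, p8, p15) → 53.4245
  f7: (p12, p15, p4) → 36.9712
  f8: (p12, p16, p4) → 10.6676
  f9: (p12, p16, p7) → 3.8569
  f10: (p12, p8, p7) → 37.4361
  f11: (p12, p8, p15) → 16.3760
  f12: (p11, p15, p4) → 21.8889
  f13: (p11, p3, p15) → 48.5123
  f14: (p1, p9, p17) → 12.5553
  f15: (p1, p9, p6) → 42.1829
  f16: (p10, p6, p4) → 5.3793
  f17: (p10, p1, p4) → 11.4024
  f18: (p10, p1, p6) → 58.5097
  f19: (p13, p1, p4) → 33.8430
  f20: (p13, p11, p4) → 39.1067
  f21: (p13, p11, p3) → 7.2580
  f22: (p13, p1, p17) → 14.4264
  f23: (p13, p3, p15) → 4.1409
  f24: (p14, p15, p17) → 40.9875
  f25: (p14, p13, p17) → 1.5982
  f26: (p14, p13, p15) → 10.2204
Σ area = 986.512

Euler: V−E+F = 15−39+26 = 2.

facets=26 area=986.512


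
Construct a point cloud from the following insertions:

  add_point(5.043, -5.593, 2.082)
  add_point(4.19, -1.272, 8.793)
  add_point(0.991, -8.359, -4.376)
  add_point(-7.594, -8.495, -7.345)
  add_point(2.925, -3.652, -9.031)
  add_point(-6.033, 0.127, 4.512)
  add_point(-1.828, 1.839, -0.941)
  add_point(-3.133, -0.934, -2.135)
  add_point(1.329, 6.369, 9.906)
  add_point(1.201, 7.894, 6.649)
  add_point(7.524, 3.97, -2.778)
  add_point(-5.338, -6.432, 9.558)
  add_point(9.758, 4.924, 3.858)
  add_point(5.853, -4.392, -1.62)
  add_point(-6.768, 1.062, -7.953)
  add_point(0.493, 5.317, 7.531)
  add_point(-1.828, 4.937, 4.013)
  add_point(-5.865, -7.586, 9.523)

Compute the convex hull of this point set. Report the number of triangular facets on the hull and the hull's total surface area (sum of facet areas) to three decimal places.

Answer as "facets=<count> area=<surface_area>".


facets=26 area=963.244

Hull vertices (15/18): indices [0, 1, 2, 3, 4, 5, 8, 9, 10, 11, 12, 13, 14, 16, 17].

Area of each hull facet:
  f1: (p14, p4, p3) → 48.7761
  f2: (p8, p9, p12) → 16.9656
  f3: (p10, p14, p4) → 58.9127
  f4: (p10, p9, p12) → 33.4702
  f5: (p10, p14, p9) → 91.7011
  f6: (p1, p8, p12) → 37.6995
  f7: (p1, p8, p17) → 48.0800
  f8: (p1, p0, p12) → 38.4630
  f9: (p1, p0, p17) → 47.2421
  f10: (p5, p17, p3) → 67.7286
  f11: (p5, p14, p3) → 59.6501
  f12: (p5, p8, p9) → 19.3803
  f13: (p13, p0, p12) → 22.6474
  f14: (p13, p10, p12) → 30.3396
  f15: (p13, p10, p4) → 34.0781
  f16: (p11, p8, p17) → 0.4750
  f17: (p11, p5, p17) → 3.9279
  f18: (p11, p5, p8) → 45.7095
  f19: (p16, p14, p9) → 17.1831
  f20: (p16, p5, p9) → 9.5338
  f21: (p16, p5, p14) → 39.9399
  f22: (p2, p13, p0) → 13.6020
  f23: (p2, p17, p3) → 69.9419
  f24: (p2, p0, p17) → 54.1448
  f25: (p2, p4, p3) → 31.2814
  f26: (p2, p13, p4) → 22.3705
Σ area = 963.244

Euler characteristic 15−39+26 = 2 ✓


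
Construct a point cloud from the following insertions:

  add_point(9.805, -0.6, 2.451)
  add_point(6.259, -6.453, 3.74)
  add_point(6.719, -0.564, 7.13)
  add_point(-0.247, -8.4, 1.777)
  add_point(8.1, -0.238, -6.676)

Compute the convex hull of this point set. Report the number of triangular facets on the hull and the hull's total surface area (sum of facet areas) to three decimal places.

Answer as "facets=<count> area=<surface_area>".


facets=6 area=208.442

5 of the 5 inputs are extreme points: [0, 1, 2, 3, 4].

Per-facet area ½‖(b−a)×(c−a)‖:
  f1: (p4, p2, p3) → 75.6360
  f2: (p4, p2, p0) → 18.1078
  f3: (p1, p2, p3) → 21.6341
  f4: (p1, p2, p0) → 17.6248
  f5: (p1, p4, p3) → 43.3245
  f6: (p1, p4, p0) → 32.1150
Σ area = 208.442

Euler characteristic 5−9+6 = 2 ✓


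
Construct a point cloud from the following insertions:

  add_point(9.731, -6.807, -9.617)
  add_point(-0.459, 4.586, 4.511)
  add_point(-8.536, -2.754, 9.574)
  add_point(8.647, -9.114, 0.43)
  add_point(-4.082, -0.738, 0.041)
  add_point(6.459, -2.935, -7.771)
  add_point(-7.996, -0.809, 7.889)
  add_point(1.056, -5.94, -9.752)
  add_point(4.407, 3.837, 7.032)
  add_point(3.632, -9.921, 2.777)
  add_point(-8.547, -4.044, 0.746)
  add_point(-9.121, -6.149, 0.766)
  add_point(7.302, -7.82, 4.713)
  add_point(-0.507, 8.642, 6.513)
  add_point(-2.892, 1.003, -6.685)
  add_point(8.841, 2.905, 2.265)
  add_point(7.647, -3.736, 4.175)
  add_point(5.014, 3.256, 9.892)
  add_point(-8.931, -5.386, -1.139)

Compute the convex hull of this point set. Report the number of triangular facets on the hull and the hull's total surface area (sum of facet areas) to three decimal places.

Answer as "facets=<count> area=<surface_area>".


facets=26 area=1030.770

Points on the hull: [0, 2, 3, 5, 6, 7, 9, 10, 11, 12, 13, 14, 15, 17, 18] (15 of 19).

Triangle areas on the boundary:
  f1: (p2, p9, p11) → 63.3036
  f2: (p15, p14, p13) → 82.0619
  f3: (p6, p2, p13) → 10.0760
  f4: (p6, p14, p13) → 86.4899
  f5: (p7, p14, p0) → 31.5300
  f6: (p7, p9, p11) → 82.3529
  f7: (p7, p9, p0) → 56.7623
  f8: (p3, p9, p0) → 24.5482
  f9: (p3, p15, p0) → 62.8408
  f10: (p5, p14, p0) → 13.6128
  f11: (p5, p15, p0) → 27.2834
  f12: (p5, p15, p14) → 60.1977
  f13: (p17, p2, p13) → 58.5102
  f14: (p17, p15, p13) → 35.9322
  f15: (p10, p6, p14) → 38.1794
  f16: (p18, p7, p11) → 10.2497
  f17: (p18, p7, p14) → 44.4313
  f18: (p18, p10, p14) → 12.1886
  f19: (p18, p10, p6) → 1.9572
  f20: (p18, p2, p11) → 6.7405
  f21: (p18, p6, p2) → 13.0451
  f22: (p12, p2, p9) → 35.5067
  f23: (p12, p17, p2) → 90.3185
  f24: (p12, p3, p9) → 10.4314
  f25: (p12, p3, p15) → 25.9397
  f26: (p12, p17, p15) → 46.2801
Σ area = 1030.770

Euler: V−E+F = 15−39+26 = 2.


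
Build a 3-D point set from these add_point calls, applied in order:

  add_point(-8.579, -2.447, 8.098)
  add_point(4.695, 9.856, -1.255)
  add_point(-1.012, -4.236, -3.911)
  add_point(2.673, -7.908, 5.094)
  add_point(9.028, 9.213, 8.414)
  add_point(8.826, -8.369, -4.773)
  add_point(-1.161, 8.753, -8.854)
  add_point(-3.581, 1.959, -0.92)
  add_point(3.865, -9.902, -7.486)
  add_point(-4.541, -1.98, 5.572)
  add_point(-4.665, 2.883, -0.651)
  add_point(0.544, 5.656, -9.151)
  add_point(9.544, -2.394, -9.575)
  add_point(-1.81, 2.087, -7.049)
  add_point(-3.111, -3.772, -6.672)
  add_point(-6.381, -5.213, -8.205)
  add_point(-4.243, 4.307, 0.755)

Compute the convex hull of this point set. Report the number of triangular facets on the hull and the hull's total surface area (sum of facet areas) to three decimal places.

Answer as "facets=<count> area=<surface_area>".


Hull vertices (11/17): indices [0, 1, 3, 4, 5, 6, 8, 11, 12, 15, 16].

Per-facet area ½‖(b−a)×(c−a)‖:
  f1: (p4, p1, p12) → 78.5806
  f2: (p3, p4, p0) → 118.3040
  f3: (p16, p4, p0) → 85.7983
  f4: (p16, p4, p1) → 56.3006
  f5: (p6, p1, p12) → 71.2481
  f6: (p6, p16, p1) → 46.9917
  f7: (p6, p15, p0) → 124.1986
  f8: (p6, p16, p0) → 18.7406
  f9: (p5, p4, p12) → 81.9763
  f10: (p5, p3, p4) → 108.0025
  f11: (p11, p15, p12) → 77.0770
  f12: (p11, p6, p12) → 7.1611
  f13: (p11, p6, p15) → 20.2261
  f14: (p8, p5, p3) → 34.0548
  f15: (p8, p15, p0) → 93.4212
  f16: (p8, p3, p0) → 76.1933
  f17: (p8, p15, p12) → 53.3684
  f18: (p8, p5, p12) → 22.5519
Σ area = 1174.195

Euler: V−E+F = 11−27+18 = 2.

facets=18 area=1174.195


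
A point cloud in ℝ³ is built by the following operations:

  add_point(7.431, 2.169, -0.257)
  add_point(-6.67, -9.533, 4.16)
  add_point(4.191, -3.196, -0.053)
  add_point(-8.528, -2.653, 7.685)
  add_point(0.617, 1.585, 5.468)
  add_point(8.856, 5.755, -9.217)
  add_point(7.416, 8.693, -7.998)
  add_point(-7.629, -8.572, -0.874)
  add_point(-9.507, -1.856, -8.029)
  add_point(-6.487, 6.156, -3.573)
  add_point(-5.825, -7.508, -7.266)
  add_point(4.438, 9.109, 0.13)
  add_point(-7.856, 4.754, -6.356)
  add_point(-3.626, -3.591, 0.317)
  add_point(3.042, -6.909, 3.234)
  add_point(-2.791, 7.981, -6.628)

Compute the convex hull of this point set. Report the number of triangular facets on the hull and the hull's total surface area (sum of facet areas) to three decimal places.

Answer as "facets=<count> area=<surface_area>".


Extreme-point indices: [0, 1, 3, 4, 5, 6, 7, 8, 9, 10, 11, 12, 14, 15] — 14 of 16 on the boundary.

Area of each hull facet:
  f1: (p10, p5, p8) → 66.5452
  f2: (p15, p5, p8) → 67.8441
  f3: (p7, p10, p8) → 22.7321
  f4: (p7, p10, p1) → 7.7393
  f5: (p7, p3, p8) → 51.2320
  f6: (p7, p3, p1) → 20.1924
  f7: (p6, p15, p5) → 16.5483
  f8: (p6, p15, p11) → 39.6970
  f9: (p6, p0, p5) → 16.9877
  f10: (p6, p0, p11) → 31.9298
  f11: (p12, p3, p8) → 54.1273
  f12: (p12, p15, p8) → 15.1982
  f13: (p14, p10, p1) → 57.5231
  f14: (p14, p3, p1) → 40.1285
  f15: (p14, p10, p5) → 123.4455
  f16: (p14, p0, p5) → 38.4839
  f17: (p9, p3, p11) → 85.9068
  f18: (p9, p12, p3) → 23.2030
  f19: (p9, p15, p11) → 25.2253
  f20: (p9, p12, p15) → 8.7204
  f21: (p4, p0, p11) → 32.4478
  f22: (p4, p14, p0) → 38.7650
  f23: (p4, p3, p11) → 33.2836
  f24: (p4, p14, p3) → 46.8067
Σ area = 964.713

Check V−E+F: 14 − 36 + 24 = 2.

facets=24 area=964.713


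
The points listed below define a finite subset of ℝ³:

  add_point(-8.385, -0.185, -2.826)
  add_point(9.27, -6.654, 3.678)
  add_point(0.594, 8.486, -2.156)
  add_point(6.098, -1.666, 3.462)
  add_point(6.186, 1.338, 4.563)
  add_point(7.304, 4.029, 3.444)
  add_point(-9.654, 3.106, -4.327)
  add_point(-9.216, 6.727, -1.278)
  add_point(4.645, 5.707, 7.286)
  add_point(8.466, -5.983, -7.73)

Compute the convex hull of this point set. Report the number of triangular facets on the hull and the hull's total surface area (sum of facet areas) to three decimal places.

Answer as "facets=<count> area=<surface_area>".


8 of the 10 inputs are extreme points: [0, 1, 2, 5, 6, 7, 8, 9].

Triangle areas on the boundary:
  f1: (p9, p2, p6) → 102.2854
  f2: (p0, p8, p1) → 117.2798
  f3: (p0, p9, p6) → 31.3206
  f4: (p0, p9, p1) → 104.1051
  f5: (p7, p2, p6) → 23.4438
  f6: (p7, p8, p2) → 51.5616
  f7: (p7, p0, p6) → 8.4566
  f8: (p7, p0, p8) → 58.1532
  f9: (p5, p9, p1) → 61.9716
  f10: (p5, p8, p1) → 24.5673
  f11: (p5, p9, p2) → 73.6416
  f12: (p5, p8, p2) → 24.2784
Σ area = 681.065

Euler characteristic 8−18+12 = 2 ✓

facets=12 area=681.065


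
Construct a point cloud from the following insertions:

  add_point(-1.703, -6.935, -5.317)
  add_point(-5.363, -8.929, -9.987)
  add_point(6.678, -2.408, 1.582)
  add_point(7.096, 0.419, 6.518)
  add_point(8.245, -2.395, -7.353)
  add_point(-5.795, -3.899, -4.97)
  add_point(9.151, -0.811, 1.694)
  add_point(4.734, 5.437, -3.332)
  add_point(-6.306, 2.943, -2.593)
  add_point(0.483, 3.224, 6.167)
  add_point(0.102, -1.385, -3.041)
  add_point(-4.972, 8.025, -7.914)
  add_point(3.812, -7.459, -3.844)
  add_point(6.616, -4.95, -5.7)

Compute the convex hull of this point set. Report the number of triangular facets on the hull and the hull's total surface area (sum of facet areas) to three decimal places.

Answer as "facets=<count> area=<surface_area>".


Extreme-point indices: [0, 1, 3, 4, 5, 6, 7, 8, 9, 11, 12, 13] — 12 of 14 on the boundary.

Per-facet area ½‖(b−a)×(c−a)‖:
  f1: (p11, p1, p8) → 51.4759
  f2: (p4, p11, p1) → 115.9326
  f3: (p9, p11, p8) → 37.3085
  f4: (p13, p4, p6) → 15.2140
  f5: (p13, p4, p1) → 20.0421
  f6: (p5, p1, p8) → 11.2130
  f7: (p5, p9, p8) → 39.0788
  f8: (p12, p13, p6) → 18.4580
  f9: (p12, p13, p1) → 21.5613
  f10: (p7, p9, p11) → 58.5982
  f11: (p7, p4, p6) → 37.3243
  f12: (p7, p4, p11) → 49.1438
  f13: (p0, p12, p1) → 12.3538
  f14: (p0, p5, p1) → 15.5611
  f15: (p0, p5, p9) → 37.3709
  f16: (p3, p0, p9) → 55.4671
  f17: (p3, p0, p12) → 35.5898
  f18: (p3, p12, p6) → 24.6285
  f19: (p3, p7, p6) → 24.3670
  f20: (p3, p7, p9) → 37.1152
Σ area = 717.804

Euler characteristic 12−30+20 = 2 ✓

facets=20 area=717.804


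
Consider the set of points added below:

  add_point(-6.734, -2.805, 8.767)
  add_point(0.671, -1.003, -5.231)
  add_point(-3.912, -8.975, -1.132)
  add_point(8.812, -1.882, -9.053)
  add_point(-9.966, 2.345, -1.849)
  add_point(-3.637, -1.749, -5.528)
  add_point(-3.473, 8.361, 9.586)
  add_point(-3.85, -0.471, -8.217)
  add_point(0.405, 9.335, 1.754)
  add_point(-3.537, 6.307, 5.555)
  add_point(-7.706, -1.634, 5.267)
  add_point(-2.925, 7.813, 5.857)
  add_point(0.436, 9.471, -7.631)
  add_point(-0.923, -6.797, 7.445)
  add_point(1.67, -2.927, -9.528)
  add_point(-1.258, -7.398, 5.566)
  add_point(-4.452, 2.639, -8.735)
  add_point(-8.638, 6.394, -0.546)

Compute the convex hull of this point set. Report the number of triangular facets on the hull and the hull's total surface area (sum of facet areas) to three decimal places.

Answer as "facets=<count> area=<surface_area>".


facets=24 area=955.686

Hull vertices (14/18): indices [0, 2, 3, 4, 6, 7, 8, 10, 12, 13, 14, 15, 16, 17].

Facet areas (half cross-product norm):
  f1: (p7, p2, p4) → 50.1458
  f2: (p17, p12, p6) → 68.1164
  f3: (p17, p0, p4) → 27.2228
  f4: (p17, p0, p6) → 63.0373
  f5: (p8, p6, p3) → 56.8389
  f6: (p8, p12, p3) → 66.2728
  f7: (p8, p12, p6) → 18.5233
  f8: (p14, p2, p3) → 36.9197
  f9: (p14, p7, p2) → 33.7496
  f10: (p14, p12, p3) → 45.5125
  f11: (p16, p7, p4) → 14.1538
  f12: (p16, p17, p4) → 19.6641
  f13: (p16, p17, p12) → 41.4776
  f14: (p16, p14, p12) → 34.9251
  f15: (p16, p14, p7) → 8.4862
  f16: (p10, p2, p4) → 44.0411
  f17: (p10, p0, p4) → 2.9055
  f18: (p10, p0, p2) → 19.2926
  f19: (p13, p0, p2) → 33.4726
  f20: (p13, p6, p3) → 153.2919
  f21: (p13, p0, p6) → 39.6336
  f22: (p15, p2, p3) → 61.0126
  f23: (p15, p13, p3) → 15.4253
  f24: (p15, p13, p2) → 1.5645
Σ area = 955.686

Check V−E+F: 14 − 36 + 24 = 2.


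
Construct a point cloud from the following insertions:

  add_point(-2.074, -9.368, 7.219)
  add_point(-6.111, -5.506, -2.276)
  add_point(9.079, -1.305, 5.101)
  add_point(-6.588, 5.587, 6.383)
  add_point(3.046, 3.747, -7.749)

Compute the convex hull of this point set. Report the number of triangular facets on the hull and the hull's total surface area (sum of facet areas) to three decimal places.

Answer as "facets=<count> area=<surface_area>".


Points on the hull: [0, 1, 2, 3, 4] (5 of 5).

Facet areas (half cross-product norm):
  f1: (p0, p2, p3) → 102.7914
  f2: (p4, p2, p3) → 116.3486
  f3: (p1, p0, p3) → 75.2659
  f4: (p1, p4, p3) → 96.1097
  f5: (p1, p0, p2) → 76.6369
  f6: (p1, p4, p2) → 101.8017
Σ area = 568.954

Euler: V−E+F = 5−9+6 = 2.

facets=6 area=568.954


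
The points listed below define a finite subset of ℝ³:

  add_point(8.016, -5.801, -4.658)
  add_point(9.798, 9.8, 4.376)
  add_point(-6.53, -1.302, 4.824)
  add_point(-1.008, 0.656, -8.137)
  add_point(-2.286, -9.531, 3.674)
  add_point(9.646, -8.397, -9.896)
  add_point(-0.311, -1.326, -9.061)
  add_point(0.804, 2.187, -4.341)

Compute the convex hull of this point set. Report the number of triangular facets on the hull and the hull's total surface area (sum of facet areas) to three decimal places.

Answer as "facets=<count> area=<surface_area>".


Points on the hull: [0, 1, 2, 3, 4, 5, 6] (7 of 8).

Per-facet area ½‖(b−a)×(c−a)‖:
  f1: (p4, p1, p2) → 91.5021
  f2: (p3, p1, p2) → 127.5335
  f3: (p3, p5, p1) → 133.0133
  f4: (p0, p5, p1) → 34.9181
  f5: (p0, p4, p1) → 124.6770
  f6: (p0, p4, p5) → 33.1767
  f7: (p6, p4, p5) → 92.4720
  f8: (p6, p3, p5) → 8.9065
  f9: (p6, p4, p2) → 67.7095
  f10: (p6, p3, p2) → 15.1914
Σ area = 729.100

Euler characteristic 7−15+10 = 2 ✓

facets=10 area=729.100
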